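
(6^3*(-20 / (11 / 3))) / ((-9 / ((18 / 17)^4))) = 151165440 / 918731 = 164.54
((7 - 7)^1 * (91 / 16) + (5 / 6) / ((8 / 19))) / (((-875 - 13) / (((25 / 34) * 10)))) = -11875 / 724608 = -0.02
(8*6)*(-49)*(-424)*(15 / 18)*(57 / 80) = 592116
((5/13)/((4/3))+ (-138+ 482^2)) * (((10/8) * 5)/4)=301842175/832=362791.08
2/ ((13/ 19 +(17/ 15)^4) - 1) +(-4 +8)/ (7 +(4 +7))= 19880048/ 11548341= 1.72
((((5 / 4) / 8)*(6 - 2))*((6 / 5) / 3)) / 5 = 1 / 20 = 0.05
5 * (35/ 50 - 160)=-1593/ 2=-796.50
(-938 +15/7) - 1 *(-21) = -6404/7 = -914.86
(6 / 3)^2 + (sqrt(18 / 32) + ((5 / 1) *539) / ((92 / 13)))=8868 / 23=385.57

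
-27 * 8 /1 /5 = -43.20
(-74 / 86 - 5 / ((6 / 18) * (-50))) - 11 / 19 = -9309 / 8170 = -1.14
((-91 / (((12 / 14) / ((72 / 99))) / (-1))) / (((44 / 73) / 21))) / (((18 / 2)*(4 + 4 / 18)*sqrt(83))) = 325507*sqrt(83) / 381634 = 7.77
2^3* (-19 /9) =-152 /9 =-16.89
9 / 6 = 3 / 2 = 1.50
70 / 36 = 35 / 18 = 1.94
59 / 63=0.94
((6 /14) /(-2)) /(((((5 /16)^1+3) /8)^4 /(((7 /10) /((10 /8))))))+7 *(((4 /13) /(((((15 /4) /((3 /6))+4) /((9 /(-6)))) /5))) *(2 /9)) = -777593179096 /176944036425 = -4.39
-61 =-61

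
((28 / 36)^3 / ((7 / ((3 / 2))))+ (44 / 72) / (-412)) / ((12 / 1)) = 19891 / 2402784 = 0.01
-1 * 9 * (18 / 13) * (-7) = 1134 / 13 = 87.23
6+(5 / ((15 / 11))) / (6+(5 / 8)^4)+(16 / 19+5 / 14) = 14251331 / 1828218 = 7.80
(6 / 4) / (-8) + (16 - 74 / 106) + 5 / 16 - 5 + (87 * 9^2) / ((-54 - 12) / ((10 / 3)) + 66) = 5320297 / 32648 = 162.96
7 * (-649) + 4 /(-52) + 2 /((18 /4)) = -531488 /117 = -4542.63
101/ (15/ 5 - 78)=-101/ 75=-1.35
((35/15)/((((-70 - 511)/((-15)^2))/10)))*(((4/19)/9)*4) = -4000/4731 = -0.85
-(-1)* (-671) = -671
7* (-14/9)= -98/9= -10.89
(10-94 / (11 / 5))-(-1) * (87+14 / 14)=608 / 11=55.27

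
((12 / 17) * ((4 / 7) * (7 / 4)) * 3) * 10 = 360 / 17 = 21.18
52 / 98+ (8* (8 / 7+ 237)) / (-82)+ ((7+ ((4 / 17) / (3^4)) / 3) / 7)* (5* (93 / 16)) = 6.36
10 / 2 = 5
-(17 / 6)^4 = -83521 / 1296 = -64.45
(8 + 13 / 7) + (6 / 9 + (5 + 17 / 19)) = 6551 / 399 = 16.42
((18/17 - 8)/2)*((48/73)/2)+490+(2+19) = 632735/1241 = 509.86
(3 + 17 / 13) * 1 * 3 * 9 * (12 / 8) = 2268 / 13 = 174.46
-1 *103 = -103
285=285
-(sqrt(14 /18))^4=-0.60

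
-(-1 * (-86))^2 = -7396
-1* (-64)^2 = -4096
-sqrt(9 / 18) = -sqrt(2) / 2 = -0.71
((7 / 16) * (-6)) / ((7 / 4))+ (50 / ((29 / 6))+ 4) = 745 / 58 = 12.84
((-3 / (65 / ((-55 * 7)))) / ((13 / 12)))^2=7683984 / 28561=269.04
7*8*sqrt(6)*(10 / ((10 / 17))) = 952*sqrt(6) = 2331.91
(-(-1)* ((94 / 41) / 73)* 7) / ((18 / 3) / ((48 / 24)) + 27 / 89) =4183 / 62853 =0.07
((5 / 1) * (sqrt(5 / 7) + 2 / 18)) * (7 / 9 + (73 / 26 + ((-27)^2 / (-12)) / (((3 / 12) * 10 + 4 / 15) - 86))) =6303620 / 2629341 + 6303620 * sqrt(35) / 2045043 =20.63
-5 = -5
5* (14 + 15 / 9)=78.33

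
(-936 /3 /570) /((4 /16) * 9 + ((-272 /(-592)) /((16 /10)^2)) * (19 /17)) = -123136 /551285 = -0.22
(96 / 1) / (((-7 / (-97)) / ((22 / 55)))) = 532.11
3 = 3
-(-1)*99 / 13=99 / 13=7.62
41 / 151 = 0.27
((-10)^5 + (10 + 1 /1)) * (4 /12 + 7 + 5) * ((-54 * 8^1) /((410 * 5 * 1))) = 266370696 /1025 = 259873.85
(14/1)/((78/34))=238/39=6.10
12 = 12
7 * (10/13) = 70/13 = 5.38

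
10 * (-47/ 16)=-235/ 8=-29.38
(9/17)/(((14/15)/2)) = 1.13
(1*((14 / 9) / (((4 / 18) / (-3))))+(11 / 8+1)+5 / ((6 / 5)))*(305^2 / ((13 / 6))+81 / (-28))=-1807540003 / 2912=-620721.15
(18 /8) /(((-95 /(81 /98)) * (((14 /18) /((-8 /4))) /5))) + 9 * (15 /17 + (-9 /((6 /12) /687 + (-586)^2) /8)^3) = 6101804352920132235907785325155813 /744770581078799098244881770632000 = 8.19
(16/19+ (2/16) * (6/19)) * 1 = 67/76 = 0.88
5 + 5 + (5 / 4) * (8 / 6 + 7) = 245 / 12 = 20.42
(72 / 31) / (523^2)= 72 / 8479399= 0.00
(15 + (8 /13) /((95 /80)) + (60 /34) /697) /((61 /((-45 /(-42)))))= 681369405 /2499404362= 0.27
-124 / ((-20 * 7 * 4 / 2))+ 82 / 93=8623 / 6510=1.32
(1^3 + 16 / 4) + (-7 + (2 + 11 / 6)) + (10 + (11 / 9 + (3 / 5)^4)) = 148333 / 11250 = 13.19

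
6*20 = 120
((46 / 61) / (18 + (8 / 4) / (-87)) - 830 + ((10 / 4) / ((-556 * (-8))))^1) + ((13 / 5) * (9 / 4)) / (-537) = -6852643124337 / 8256511040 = -829.97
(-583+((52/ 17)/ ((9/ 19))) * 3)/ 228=-28745/ 11628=-2.47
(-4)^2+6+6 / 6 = 23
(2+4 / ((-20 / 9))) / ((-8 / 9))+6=231 / 40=5.78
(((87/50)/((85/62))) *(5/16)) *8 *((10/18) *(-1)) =-899/510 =-1.76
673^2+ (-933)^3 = -811713308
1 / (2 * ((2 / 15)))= 3.75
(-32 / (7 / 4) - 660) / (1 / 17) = -80716 / 7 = -11530.86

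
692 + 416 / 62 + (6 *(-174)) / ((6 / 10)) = -32280 / 31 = -1041.29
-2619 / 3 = -873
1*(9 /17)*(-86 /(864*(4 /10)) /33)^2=46225 /1535542272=0.00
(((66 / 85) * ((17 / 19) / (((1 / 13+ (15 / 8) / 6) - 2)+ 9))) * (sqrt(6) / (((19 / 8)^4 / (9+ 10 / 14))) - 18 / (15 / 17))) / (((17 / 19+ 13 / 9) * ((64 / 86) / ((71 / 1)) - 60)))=601169283 / 43984136875 - 1641592922112 * sqrt(6) / 8024879382361625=0.01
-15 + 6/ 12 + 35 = 20.50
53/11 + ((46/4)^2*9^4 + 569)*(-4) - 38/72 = -1375324121/396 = -3473040.71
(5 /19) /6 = 5 /114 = 0.04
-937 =-937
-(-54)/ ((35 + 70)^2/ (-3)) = -18/ 1225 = -0.01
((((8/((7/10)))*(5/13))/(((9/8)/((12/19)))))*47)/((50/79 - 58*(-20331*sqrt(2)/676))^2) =1883805885795839813136409600/98844965862857298876101408063301 - 4328838088385535429120000*sqrt(2)/626018117131429559548642251067573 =0.00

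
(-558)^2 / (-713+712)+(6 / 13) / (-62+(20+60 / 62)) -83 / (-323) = -277172277697 / 890188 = -311363.75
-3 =-3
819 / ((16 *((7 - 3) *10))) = 819 / 640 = 1.28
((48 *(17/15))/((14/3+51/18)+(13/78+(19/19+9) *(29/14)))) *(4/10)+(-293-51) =-1278544/3725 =-343.23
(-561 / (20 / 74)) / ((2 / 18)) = -186813 / 10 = -18681.30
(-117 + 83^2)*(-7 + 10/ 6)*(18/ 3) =-216704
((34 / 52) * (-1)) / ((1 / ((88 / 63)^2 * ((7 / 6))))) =-32912 / 22113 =-1.49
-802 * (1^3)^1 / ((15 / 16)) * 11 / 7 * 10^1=-282304 / 21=-13443.05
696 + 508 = 1204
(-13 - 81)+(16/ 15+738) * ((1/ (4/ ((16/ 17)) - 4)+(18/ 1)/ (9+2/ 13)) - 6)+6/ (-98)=-1485703/ 12495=-118.90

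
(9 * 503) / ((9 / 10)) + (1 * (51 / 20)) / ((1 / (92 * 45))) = 15587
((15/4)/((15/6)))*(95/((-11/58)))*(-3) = 24795/11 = 2254.09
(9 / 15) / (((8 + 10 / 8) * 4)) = 3 / 185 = 0.02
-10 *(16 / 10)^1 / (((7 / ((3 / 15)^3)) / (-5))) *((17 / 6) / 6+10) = 1508 / 1575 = 0.96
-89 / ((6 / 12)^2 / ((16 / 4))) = -1424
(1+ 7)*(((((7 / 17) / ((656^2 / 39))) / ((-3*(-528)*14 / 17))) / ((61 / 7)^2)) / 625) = 637 / 132105621120000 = 0.00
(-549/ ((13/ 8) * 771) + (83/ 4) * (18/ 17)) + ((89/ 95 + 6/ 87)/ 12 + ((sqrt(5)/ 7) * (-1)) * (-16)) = 16 * sqrt(5)/ 7 + 40588954517/ 1877708820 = 26.73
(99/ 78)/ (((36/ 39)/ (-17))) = -187/ 8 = -23.38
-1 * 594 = -594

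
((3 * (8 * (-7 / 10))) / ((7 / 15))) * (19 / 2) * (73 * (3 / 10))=-37449 / 5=-7489.80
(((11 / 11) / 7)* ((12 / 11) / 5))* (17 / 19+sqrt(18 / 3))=204 / 7315+12* sqrt(6) / 385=0.10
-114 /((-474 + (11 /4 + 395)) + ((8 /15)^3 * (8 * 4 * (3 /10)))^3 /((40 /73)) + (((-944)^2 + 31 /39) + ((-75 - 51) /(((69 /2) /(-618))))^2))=-2790624814453125000 /146515426668757844980699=-0.00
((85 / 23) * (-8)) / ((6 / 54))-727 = -22841 / 23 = -993.09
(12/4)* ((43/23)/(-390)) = -0.01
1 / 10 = 0.10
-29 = -29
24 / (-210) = -4 / 35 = -0.11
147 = 147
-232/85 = -2.73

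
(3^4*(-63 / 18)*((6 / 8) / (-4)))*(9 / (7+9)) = 15309 / 512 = 29.90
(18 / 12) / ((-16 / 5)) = -15 / 32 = -0.47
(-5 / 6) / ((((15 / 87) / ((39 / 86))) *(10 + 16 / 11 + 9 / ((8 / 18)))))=-4147 / 59985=-0.07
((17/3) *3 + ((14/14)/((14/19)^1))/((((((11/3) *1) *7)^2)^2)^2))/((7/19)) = 5587999510380982003/121102156571672738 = 46.14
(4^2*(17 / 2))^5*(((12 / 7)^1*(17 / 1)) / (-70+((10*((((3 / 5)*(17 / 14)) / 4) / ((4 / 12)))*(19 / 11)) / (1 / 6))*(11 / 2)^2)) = 75930226655232 / 92011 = 825229881.81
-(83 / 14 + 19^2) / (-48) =5137 / 672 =7.64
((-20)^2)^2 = 160000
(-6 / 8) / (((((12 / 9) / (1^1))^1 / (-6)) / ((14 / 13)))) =189 / 52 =3.63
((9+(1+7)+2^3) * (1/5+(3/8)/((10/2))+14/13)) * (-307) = -1079105/104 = -10376.01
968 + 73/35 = 33953/35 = 970.09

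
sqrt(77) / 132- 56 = -55.93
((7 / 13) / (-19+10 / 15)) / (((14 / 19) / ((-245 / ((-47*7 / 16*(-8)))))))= 399 / 6721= 0.06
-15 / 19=-0.79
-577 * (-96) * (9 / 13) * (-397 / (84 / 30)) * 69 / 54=-632230440 / 91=-6947587.25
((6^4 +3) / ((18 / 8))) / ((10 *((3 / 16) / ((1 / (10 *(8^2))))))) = 433 / 900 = 0.48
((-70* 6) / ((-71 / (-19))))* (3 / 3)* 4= -31920 / 71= -449.58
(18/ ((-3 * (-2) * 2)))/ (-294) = -1/ 196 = -0.01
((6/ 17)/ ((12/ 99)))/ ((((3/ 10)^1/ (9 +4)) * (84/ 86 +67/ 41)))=3781635/ 78251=48.33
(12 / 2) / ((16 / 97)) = 36.38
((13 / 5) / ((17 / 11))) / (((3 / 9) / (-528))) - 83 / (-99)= -22417633 / 8415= -2664.01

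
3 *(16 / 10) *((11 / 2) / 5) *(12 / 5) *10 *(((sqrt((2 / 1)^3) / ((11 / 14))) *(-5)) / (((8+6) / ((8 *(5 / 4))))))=-1152 *sqrt(2)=-1629.17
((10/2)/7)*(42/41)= 30/41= 0.73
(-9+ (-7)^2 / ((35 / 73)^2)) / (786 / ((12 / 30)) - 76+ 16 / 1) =0.11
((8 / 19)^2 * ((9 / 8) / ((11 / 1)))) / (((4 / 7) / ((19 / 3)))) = 42 / 209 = 0.20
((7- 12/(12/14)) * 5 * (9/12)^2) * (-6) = 945/8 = 118.12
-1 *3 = -3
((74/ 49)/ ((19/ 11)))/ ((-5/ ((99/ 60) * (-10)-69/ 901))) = 12157497/ 4194155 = 2.90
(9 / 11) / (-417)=-3 / 1529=-0.00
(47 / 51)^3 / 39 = 103823 / 5173389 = 0.02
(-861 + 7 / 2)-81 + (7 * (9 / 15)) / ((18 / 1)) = -14074 / 15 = -938.27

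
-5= -5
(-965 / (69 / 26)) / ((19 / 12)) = -100360 / 437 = -229.66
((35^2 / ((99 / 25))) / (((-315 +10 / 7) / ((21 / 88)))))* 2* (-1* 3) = 1.41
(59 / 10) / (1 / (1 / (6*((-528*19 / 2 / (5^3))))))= -1475 / 60192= -0.02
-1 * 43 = -43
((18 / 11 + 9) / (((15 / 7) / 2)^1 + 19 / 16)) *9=117936 / 2783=42.38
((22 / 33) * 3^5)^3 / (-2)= -2125764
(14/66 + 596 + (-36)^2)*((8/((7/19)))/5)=9491336/1155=8217.61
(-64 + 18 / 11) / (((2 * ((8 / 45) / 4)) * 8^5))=-0.02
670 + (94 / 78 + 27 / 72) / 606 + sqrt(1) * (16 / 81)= 1140444725 / 1701648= 670.20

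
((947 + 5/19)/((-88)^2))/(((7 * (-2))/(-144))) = 80991/64372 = 1.26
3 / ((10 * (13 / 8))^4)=0.00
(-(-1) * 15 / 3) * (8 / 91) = 40 / 91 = 0.44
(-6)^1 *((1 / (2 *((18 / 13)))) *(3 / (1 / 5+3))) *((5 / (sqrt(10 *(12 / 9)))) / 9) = -65 *sqrt(30) / 1152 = -0.31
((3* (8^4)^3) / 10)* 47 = 4844723109888 / 5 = 968944621977.60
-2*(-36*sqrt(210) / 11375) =72*sqrt(210) / 11375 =0.09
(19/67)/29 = 19/1943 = 0.01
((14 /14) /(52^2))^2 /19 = 1 /138920704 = 0.00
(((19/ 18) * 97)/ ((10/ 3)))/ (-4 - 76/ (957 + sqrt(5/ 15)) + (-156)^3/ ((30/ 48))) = -106504311182761/ 21061396901066008272 - 485 * sqrt(3)/ 21061396901066008272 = -0.00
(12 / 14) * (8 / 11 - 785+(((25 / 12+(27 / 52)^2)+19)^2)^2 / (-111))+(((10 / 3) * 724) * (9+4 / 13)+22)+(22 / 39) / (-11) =124645118594185761489781 / 6168424046737784832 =20206.96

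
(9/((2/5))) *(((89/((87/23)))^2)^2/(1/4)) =175578514636810/6365529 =27582705.95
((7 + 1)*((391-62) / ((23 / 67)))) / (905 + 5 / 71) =447158 / 52785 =8.47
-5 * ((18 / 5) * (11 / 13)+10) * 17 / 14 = -7208 / 91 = -79.21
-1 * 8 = -8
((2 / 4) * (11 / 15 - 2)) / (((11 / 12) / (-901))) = 34238 / 55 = 622.51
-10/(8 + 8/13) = -65/56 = -1.16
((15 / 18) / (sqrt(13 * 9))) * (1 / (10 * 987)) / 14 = sqrt(13) / 6466824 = 0.00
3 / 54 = 1 / 18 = 0.06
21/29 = 0.72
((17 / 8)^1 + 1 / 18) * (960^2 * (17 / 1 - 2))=30144000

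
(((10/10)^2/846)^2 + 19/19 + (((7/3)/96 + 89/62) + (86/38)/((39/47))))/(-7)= -227416096559/306893295072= -0.74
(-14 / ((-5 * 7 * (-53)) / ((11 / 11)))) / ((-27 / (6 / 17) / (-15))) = -4 / 2703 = -0.00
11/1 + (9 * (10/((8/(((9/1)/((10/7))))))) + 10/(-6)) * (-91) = -150887/24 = -6286.96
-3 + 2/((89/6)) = -255/89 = -2.87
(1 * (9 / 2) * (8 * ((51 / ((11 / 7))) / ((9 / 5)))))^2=50979600 / 121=421319.01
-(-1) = 1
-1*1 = -1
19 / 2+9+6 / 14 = 265 / 14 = 18.93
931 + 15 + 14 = 960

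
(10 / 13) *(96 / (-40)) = -24 / 13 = -1.85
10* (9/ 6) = 15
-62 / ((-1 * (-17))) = -3.65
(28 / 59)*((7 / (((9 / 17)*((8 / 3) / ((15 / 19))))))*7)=29155 / 2242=13.00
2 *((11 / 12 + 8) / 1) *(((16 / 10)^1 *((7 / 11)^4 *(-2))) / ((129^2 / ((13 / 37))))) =-26718328 / 135220688955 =-0.00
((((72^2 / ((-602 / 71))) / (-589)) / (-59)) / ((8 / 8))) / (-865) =184032 / 9047944115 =0.00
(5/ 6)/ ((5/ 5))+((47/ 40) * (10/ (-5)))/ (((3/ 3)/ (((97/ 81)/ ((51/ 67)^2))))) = -4.02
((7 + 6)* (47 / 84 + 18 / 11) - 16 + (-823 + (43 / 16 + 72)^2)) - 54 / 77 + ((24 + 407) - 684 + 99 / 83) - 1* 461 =1809043543 / 446208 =4054.26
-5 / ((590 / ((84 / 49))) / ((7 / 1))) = -6 / 59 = -0.10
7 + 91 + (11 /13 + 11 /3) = 3998 /39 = 102.51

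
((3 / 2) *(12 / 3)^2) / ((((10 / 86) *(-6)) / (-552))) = 94944 / 5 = 18988.80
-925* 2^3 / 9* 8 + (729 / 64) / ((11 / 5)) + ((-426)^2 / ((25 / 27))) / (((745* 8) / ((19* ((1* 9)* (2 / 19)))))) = -705767116763 / 118008000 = -5980.67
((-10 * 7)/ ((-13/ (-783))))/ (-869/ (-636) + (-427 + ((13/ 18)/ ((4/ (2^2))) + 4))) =104577480/ 10440287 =10.02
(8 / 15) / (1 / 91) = 728 / 15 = 48.53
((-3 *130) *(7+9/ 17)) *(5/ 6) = -41600/ 17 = -2447.06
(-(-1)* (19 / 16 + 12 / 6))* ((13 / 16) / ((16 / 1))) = 663 / 4096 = 0.16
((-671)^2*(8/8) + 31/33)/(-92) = -3714496/759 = -4893.93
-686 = -686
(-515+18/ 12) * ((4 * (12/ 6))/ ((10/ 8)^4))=-1051648/ 625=-1682.64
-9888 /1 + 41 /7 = -69175 /7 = -9882.14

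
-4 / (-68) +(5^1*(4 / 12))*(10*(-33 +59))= 22103 / 51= 433.39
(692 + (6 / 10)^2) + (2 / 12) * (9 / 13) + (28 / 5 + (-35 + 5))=668.08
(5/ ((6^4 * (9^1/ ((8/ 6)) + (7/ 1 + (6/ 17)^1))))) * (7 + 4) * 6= 935/ 51786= 0.02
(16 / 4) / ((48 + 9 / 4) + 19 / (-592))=2368 / 29729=0.08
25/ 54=0.46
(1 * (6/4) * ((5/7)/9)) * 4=10/21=0.48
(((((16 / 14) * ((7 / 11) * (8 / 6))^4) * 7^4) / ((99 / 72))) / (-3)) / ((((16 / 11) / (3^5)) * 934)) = -421654016 / 6837347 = -61.67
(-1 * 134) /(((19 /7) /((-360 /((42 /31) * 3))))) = 83080 /19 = 4372.63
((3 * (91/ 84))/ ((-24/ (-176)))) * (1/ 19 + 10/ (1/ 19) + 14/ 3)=1587157/ 342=4640.81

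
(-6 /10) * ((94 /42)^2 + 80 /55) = -3.88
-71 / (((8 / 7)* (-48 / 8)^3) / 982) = 244027 / 864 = 282.44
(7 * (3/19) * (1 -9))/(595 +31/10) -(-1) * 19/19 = 111959/113639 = 0.99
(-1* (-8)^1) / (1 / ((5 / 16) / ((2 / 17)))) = 21.25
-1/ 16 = -0.06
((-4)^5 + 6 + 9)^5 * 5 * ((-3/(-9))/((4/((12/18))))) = -5229086614320245/18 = -290504811906680.28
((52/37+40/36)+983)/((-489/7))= -2297239/162837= -14.11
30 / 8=15 / 4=3.75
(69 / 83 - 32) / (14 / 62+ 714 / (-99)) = 2646501 / 593201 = 4.46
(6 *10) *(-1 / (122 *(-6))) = 5 / 61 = 0.08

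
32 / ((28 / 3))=24 / 7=3.43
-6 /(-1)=6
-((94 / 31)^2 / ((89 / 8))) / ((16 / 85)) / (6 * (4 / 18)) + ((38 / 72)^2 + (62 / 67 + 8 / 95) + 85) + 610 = 488930336573269 / 705532142160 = 693.00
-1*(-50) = 50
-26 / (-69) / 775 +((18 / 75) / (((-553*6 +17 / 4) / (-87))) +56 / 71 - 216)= -10830292418798 / 50325589875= -215.20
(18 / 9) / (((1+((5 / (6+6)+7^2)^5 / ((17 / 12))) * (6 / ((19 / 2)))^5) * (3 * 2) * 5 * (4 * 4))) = 42093683 / 211186413774719760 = 0.00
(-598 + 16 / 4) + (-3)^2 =-585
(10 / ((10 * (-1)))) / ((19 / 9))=-9 / 19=-0.47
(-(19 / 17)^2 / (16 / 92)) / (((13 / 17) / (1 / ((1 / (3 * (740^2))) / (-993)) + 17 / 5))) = 67723435964849 / 4420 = 15322044335.94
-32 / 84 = -8 / 21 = -0.38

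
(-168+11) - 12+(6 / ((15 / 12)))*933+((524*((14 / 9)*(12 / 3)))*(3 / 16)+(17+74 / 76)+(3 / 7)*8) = 19719121 / 3990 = 4942.14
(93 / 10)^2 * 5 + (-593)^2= 7041629 / 20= 352081.45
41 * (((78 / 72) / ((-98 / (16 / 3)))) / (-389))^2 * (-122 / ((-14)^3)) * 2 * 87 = 24514802 / 3364722458181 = 0.00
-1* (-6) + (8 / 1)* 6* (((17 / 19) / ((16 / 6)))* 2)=726 / 19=38.21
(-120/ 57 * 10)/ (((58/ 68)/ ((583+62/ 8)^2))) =-4746203650/ 551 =-8613799.73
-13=-13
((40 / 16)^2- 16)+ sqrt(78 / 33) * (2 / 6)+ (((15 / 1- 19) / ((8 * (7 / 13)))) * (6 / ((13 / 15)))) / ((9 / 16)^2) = -7577 / 252+ sqrt(286) / 33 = -29.55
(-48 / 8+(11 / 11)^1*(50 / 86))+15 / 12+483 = 82359 / 172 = 478.83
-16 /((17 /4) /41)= -2624 /17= -154.35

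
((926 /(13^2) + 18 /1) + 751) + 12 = 786.48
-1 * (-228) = 228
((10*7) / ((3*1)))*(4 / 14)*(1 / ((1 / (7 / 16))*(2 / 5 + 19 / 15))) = 7 / 4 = 1.75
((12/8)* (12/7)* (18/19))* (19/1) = 324/7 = 46.29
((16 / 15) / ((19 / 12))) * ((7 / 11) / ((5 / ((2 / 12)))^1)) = 224 / 15675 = 0.01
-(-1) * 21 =21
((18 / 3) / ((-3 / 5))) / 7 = -10 / 7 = -1.43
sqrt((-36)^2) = 36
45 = 45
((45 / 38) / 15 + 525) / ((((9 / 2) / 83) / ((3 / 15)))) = 184011 / 95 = 1936.96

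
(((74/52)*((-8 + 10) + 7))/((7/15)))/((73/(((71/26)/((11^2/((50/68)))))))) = 8866125/1421123704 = 0.01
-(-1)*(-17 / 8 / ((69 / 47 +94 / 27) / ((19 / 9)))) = -45543 / 50248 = -0.91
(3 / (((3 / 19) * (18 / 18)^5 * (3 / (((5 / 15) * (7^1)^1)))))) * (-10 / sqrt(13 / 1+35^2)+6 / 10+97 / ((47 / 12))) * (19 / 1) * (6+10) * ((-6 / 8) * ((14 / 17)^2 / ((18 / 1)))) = -1968290408 / 611235+4952920 * sqrt(1238) / 4830057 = -3184.11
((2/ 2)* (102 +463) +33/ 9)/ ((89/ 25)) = 42650/ 267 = 159.74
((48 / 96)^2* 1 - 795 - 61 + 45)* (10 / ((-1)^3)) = 8107.50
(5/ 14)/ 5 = 1/ 14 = 0.07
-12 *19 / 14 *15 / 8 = -855 / 28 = -30.54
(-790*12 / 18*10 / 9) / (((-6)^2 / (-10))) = 39500 / 243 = 162.55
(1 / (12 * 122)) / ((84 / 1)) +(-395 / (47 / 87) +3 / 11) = -46469432507 / 63578592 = -730.90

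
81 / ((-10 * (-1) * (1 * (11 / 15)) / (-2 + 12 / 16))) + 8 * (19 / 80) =-11.91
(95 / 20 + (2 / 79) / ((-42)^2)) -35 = -30.25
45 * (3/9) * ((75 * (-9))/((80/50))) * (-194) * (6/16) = 460371.09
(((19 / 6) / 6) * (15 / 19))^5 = 3125 / 248832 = 0.01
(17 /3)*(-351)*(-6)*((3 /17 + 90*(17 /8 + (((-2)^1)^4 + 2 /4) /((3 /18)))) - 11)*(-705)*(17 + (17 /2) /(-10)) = -9881478327357 /8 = -1235184790919.62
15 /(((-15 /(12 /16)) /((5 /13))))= -15 /52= -0.29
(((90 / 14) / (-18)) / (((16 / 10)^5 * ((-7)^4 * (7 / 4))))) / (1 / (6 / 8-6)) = 46875 / 1101463552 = 0.00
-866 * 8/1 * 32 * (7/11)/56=-27712/11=-2519.27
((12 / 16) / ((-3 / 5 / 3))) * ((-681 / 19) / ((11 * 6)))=3405 / 1672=2.04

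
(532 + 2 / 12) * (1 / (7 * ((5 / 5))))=3193 / 42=76.02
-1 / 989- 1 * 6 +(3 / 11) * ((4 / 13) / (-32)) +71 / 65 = -27783763 / 5657080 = -4.91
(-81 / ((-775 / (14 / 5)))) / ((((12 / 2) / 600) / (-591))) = -2680776 / 155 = -17295.33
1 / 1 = 1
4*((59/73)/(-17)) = -236/1241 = -0.19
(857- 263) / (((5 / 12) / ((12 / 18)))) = 4752 / 5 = 950.40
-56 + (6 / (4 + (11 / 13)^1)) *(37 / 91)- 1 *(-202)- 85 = 9041 / 147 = 61.50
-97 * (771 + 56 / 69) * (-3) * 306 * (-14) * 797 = -17637616965780 / 23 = -766852911555.65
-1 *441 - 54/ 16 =-3555/ 8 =-444.38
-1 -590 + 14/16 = -4721/8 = -590.12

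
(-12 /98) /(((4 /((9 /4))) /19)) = -513 /392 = -1.31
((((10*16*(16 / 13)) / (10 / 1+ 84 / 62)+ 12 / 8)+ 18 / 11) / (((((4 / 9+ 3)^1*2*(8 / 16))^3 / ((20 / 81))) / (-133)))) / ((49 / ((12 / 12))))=-10015470 / 29820791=-0.34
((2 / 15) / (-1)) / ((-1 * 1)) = 2 / 15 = 0.13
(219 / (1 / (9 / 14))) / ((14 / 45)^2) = 3991275 / 2744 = 1454.55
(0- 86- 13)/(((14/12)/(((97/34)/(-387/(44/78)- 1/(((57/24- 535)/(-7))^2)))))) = 11507313177558/32609617986155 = 0.35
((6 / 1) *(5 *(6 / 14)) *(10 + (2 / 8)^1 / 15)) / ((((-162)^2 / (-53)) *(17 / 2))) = -31853 / 1041012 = -0.03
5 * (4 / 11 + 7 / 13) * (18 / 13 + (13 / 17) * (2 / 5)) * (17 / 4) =60243 / 1859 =32.41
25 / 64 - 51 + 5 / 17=-54743 / 1088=-50.32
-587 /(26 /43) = -25241 /26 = -970.81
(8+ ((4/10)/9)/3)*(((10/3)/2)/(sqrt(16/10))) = 541*sqrt(10)/162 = 10.56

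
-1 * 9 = -9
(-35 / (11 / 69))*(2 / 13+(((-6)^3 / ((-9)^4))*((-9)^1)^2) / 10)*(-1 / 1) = -322 / 13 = -24.77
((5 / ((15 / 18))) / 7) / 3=2 / 7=0.29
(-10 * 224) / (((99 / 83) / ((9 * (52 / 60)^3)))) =-81693248 / 7425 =-11002.46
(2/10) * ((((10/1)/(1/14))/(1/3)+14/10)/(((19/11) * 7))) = 3311/475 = 6.97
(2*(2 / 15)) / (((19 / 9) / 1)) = 0.13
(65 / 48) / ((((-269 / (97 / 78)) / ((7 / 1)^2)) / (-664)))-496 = -292.31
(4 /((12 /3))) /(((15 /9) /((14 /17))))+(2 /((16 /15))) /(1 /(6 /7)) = 5001 /2380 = 2.10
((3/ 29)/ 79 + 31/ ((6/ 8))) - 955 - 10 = -6348352/ 6873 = -923.67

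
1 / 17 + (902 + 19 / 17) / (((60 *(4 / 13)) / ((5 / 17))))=200405 / 13872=14.45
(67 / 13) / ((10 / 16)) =536 / 65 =8.25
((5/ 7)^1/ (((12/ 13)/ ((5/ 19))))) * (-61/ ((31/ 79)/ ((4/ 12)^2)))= -1566175/ 445284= -3.52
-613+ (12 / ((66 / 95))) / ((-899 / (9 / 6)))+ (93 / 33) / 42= -254586295 / 415338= -612.96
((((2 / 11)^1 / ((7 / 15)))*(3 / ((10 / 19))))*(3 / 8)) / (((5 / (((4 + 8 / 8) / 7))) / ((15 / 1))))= 7695 / 4312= 1.78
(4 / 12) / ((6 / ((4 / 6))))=1 / 27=0.04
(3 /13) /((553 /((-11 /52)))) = -33 /373828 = -0.00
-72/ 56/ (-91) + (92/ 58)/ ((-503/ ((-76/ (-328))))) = 5104234/ 380968679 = 0.01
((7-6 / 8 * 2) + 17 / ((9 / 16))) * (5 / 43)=3215 / 774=4.15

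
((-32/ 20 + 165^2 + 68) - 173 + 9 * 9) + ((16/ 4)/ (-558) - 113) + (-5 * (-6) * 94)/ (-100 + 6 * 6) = 603584813/ 22320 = 27042.33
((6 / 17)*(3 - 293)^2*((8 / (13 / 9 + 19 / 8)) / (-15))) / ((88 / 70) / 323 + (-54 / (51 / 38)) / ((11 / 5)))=64427328 / 284227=226.68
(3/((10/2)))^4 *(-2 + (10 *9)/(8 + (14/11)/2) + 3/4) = 56457/47500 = 1.19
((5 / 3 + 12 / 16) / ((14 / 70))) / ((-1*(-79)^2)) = -145 / 74892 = -0.00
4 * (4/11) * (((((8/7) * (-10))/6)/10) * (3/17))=-64/1309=-0.05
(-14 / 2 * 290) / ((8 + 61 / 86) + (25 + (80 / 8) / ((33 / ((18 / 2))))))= -1920380 / 34469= -55.71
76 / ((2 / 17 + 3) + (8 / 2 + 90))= 1292 / 1651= 0.78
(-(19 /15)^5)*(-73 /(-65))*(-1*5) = 18.31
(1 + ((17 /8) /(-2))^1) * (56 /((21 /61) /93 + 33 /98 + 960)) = -648613 /177968369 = -0.00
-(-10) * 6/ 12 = 5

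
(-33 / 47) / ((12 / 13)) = -143 / 188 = -0.76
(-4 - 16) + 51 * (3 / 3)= 31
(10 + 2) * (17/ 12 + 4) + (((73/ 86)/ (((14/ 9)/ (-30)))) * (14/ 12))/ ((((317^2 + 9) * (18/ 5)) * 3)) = 6741404015/ 103713936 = 65.00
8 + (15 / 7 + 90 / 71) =5671 / 497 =11.41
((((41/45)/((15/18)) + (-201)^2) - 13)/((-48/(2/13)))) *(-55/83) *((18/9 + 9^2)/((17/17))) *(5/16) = 1281577/576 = 2224.96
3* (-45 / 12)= -11.25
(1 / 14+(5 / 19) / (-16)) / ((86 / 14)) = 117 / 13072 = 0.01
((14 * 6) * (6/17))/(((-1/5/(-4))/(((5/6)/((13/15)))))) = 126000/221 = 570.14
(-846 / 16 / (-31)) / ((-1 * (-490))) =423 / 121520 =0.00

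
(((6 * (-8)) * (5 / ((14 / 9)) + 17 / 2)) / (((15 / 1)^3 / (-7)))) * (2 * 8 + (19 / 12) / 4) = 64534 / 3375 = 19.12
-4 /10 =-2 /5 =-0.40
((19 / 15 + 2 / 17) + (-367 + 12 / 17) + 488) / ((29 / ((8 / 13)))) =2.61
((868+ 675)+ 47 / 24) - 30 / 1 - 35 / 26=472247 / 312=1513.61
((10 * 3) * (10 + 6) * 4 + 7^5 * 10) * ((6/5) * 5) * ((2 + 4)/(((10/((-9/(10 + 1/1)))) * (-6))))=917946/11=83449.64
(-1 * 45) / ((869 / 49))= -2205 / 869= -2.54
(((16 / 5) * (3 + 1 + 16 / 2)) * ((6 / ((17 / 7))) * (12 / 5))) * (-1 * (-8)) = 774144 / 425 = 1821.52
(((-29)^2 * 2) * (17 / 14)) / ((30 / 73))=1043681 / 210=4969.91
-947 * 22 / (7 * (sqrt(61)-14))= 20834 * sqrt(61) / 945 + 41668 / 135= 480.84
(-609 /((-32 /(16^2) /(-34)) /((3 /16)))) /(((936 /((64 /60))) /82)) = -565964 /195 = -2902.38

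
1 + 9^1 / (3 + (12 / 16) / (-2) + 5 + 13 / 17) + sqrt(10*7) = 2365 / 1141 + sqrt(70) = 10.44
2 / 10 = 1 / 5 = 0.20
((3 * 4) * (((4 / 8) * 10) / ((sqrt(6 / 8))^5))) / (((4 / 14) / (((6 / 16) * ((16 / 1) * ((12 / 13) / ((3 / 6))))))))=35840 * sqrt(3) / 13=4775.13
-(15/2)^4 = -50625/16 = -3164.06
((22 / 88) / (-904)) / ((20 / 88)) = -11 / 9040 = -0.00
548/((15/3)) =548/5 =109.60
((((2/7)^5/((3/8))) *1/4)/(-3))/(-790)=32/59748885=0.00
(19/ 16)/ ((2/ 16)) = 19/ 2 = 9.50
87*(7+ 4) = 957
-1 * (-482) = 482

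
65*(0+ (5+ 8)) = 845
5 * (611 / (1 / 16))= 48880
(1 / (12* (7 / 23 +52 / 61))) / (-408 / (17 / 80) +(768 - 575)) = -1403 / 33635052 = -0.00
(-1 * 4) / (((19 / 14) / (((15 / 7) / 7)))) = -120 / 133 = -0.90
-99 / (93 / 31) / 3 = -11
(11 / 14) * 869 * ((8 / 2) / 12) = 9559 / 42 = 227.60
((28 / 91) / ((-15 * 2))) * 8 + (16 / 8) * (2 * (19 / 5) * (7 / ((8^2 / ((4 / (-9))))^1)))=-1921 / 2340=-0.82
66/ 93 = 22/ 31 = 0.71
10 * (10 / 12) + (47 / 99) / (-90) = 74203 / 8910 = 8.33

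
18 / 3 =6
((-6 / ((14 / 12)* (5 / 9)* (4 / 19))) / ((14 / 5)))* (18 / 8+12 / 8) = -23085 / 392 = -58.89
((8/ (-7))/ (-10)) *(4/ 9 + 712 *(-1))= -25616/ 315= -81.32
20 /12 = 5 /3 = 1.67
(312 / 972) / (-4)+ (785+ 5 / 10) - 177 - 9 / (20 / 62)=470221 / 810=580.52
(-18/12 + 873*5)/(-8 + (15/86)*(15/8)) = -3002088/5279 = -568.68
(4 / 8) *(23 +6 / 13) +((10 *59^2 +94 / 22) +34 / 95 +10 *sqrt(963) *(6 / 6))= 30 *sqrt(107) +946232239 / 27170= 35136.68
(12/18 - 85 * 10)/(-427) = 364/183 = 1.99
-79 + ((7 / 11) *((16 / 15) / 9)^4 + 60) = -69419021873 / 3653656875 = -19.00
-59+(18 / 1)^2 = 265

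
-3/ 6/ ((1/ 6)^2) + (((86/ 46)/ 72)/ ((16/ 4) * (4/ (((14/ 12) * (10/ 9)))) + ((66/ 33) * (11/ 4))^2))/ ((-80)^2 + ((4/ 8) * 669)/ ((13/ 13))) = -18.00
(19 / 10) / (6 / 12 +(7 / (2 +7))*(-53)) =-171 / 3665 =-0.05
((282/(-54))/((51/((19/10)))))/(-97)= 893/445230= 0.00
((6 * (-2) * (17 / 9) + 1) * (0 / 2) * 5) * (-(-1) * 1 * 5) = 0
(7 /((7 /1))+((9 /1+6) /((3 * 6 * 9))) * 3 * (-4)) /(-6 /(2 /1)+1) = 0.06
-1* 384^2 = -147456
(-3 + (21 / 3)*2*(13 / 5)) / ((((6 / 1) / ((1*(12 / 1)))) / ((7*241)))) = 563458 / 5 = 112691.60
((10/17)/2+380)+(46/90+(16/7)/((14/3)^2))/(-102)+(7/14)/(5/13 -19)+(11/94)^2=160024163825719/420811782930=380.27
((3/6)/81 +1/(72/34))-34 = -10861/324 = -33.52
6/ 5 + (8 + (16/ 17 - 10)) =12/ 85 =0.14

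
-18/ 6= -3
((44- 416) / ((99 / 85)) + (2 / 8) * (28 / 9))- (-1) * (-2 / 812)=-12806557 / 40194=-318.62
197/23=8.57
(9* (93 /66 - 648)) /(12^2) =-14225 /352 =-40.41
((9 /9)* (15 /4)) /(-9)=-5 /12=-0.42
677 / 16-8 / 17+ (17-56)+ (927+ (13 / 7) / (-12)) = 929.69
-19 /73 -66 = -4837 /73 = -66.26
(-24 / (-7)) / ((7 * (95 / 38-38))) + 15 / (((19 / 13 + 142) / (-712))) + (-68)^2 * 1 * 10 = 59907499304 / 1297667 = 46165.54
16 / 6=8 / 3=2.67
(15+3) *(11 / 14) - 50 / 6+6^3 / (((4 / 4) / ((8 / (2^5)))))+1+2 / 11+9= 16168 / 231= 69.99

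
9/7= 1.29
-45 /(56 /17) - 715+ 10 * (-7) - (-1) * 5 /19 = -849495 /1064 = -798.40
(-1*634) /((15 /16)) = -10144 /15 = -676.27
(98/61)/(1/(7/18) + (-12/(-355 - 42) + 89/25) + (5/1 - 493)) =-0.00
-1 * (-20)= 20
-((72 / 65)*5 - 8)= 32 / 13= 2.46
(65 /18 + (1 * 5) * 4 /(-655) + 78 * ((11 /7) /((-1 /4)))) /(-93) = 5.23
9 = 9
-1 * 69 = -69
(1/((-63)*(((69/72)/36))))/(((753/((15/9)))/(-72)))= 3840/40411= 0.10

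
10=10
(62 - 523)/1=-461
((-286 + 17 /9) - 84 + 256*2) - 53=818 /9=90.89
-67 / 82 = -0.82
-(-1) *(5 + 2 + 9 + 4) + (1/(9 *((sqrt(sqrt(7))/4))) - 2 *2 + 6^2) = 4 *7^(3/4)/63 + 52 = 52.27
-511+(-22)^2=-27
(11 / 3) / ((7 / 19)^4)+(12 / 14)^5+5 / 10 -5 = 19662301 / 100842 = 194.98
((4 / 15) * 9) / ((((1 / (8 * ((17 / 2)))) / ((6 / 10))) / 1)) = 2448 / 25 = 97.92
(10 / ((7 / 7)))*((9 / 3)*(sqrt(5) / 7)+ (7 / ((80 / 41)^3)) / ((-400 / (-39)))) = 18815433 / 20480000+ 30*sqrt(5) / 7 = 10.50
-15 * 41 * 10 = -6150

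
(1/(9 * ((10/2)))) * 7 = 7/45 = 0.16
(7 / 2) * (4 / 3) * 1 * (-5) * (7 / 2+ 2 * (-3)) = 175 / 3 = 58.33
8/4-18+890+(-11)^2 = 995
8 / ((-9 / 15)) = -40 / 3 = -13.33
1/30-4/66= -0.03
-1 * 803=-803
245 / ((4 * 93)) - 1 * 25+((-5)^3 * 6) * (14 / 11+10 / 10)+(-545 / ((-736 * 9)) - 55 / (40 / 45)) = -4044758375 / 2258784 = -1790.68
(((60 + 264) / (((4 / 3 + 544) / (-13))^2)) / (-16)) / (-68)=123201 / 728006912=0.00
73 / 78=0.94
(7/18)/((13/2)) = 7/117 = 0.06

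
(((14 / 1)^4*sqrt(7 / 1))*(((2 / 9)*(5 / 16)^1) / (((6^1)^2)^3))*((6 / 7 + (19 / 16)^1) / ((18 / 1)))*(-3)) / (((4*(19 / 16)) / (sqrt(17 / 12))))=-392735*sqrt(357) / 574428672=-0.01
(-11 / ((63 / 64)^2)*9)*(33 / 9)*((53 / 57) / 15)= -23.22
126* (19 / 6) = 399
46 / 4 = 23 / 2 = 11.50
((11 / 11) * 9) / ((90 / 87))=87 / 10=8.70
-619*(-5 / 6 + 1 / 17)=48901 / 102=479.42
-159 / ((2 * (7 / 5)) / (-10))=3975 / 7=567.86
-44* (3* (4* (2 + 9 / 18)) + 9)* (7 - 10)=5148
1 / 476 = 0.00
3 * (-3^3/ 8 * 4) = -81/ 2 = -40.50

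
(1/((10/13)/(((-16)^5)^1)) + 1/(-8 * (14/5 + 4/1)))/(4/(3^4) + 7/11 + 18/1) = -1651809212163/22642640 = -72951.26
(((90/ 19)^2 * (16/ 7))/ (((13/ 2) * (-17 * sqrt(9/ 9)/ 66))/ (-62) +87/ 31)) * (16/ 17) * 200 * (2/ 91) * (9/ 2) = 30546616320000/ 90652038841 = 336.97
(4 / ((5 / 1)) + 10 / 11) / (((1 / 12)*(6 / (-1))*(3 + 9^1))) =-0.28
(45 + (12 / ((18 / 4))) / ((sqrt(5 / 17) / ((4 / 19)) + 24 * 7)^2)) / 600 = 7952530972715423 / 106033523517232200 -2315264 * sqrt(85) / 4418063479884675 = 0.08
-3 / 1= -3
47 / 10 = 4.70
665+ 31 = 696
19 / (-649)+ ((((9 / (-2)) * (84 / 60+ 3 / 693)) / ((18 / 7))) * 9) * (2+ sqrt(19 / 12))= -143642 / 3245 - 811 * sqrt(57) / 220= -72.10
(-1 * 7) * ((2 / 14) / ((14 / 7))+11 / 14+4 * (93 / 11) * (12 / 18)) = -1802 / 11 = -163.82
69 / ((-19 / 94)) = -6486 / 19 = -341.37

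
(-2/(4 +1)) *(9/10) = -9/25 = -0.36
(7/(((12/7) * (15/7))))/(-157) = -343/28260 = -0.01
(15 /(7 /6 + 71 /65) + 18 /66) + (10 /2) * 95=4670218 /9691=481.91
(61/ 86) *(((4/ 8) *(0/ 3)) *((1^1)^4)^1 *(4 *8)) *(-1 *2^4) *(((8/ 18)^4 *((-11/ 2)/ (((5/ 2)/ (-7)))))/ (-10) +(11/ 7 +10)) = 0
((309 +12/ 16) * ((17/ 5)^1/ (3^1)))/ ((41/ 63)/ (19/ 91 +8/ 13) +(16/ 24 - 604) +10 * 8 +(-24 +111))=-947835/ 1175968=-0.81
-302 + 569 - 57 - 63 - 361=-214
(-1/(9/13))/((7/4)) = -52/63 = -0.83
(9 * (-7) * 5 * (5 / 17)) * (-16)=25200 / 17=1482.35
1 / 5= 0.20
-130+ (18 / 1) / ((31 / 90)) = -2410 / 31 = -77.74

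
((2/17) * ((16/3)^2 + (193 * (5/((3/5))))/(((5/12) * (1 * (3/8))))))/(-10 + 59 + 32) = 185792/12393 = 14.99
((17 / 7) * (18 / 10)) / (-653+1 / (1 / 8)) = -51 / 7525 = -0.01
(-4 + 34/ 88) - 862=-38087/ 44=-865.61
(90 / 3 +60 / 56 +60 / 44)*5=24975 / 154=162.18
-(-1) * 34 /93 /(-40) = -17 /1860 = -0.01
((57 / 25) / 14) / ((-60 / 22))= -209 / 3500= -0.06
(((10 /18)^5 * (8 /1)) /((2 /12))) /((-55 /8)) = -80000 /216513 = -0.37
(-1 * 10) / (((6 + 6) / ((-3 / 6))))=5 / 12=0.42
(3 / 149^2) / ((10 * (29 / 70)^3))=0.00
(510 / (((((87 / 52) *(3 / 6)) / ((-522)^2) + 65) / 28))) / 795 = 310093056 / 1122133013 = 0.28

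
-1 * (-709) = 709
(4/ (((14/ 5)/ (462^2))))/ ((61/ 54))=16465680/ 61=269929.18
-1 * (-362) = 362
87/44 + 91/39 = 569/132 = 4.31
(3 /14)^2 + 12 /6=401 /196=2.05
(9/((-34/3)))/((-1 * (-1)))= -27/34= -0.79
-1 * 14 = -14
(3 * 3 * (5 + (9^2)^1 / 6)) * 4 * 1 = 666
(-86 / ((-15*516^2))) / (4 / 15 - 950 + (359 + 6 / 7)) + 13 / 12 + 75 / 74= 14877143267 / 7095007224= 2.10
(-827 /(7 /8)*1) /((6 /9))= -9924 /7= -1417.71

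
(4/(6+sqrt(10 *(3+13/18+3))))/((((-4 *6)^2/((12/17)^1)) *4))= -9/38216+11 *sqrt(5)/76432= 0.00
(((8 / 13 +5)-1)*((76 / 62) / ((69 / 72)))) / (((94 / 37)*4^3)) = 31635 / 871286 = 0.04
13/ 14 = 0.93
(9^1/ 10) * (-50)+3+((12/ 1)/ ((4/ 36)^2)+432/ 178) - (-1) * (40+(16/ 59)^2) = 301289410/ 309809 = 972.50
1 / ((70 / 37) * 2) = 37 / 140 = 0.26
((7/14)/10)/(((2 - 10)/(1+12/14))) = -13/1120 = -0.01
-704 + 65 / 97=-68223 / 97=-703.33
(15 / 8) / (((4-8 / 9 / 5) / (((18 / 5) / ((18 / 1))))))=135 / 1376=0.10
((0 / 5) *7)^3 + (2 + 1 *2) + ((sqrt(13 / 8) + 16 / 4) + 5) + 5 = sqrt(26) / 4 + 18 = 19.27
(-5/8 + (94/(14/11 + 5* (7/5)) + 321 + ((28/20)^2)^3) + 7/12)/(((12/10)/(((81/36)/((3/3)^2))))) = 11597398541/18200000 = 637.22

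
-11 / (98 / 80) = -8.98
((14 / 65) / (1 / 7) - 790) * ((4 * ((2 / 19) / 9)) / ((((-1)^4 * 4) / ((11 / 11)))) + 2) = -5876896 / 3705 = -1586.21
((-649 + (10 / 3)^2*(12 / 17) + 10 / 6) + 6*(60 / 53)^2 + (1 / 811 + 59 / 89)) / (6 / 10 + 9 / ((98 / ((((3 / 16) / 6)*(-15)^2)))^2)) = -320906243434135797760 / 328631138342545293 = -976.49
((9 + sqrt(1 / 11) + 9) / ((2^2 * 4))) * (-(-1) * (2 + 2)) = sqrt(11) / 44 + 9 / 2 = 4.58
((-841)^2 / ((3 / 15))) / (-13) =-272031.15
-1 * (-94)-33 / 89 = 8333 / 89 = 93.63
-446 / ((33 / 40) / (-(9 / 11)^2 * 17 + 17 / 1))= -12131200 / 3993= -3038.12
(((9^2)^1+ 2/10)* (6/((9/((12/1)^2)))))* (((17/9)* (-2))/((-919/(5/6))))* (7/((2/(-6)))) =-1546048/2757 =-560.77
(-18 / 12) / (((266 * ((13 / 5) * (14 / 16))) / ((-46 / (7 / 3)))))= 4140 / 84721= 0.05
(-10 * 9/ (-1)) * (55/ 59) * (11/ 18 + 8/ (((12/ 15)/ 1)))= 52525/ 59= 890.25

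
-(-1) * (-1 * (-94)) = 94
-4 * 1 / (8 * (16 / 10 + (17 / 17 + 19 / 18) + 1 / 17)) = -0.13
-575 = -575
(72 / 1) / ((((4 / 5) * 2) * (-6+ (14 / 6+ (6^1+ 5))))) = 135 / 22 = 6.14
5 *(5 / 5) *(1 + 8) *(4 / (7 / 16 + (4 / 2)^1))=960 / 13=73.85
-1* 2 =-2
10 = 10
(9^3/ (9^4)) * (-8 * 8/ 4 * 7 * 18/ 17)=-224/ 17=-13.18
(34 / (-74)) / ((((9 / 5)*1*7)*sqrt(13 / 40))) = -170*sqrt(130) / 30303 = -0.06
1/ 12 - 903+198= -8459/ 12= -704.92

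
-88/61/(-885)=88/53985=0.00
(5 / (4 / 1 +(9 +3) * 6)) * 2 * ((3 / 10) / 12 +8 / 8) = 41 / 304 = 0.13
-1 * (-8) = 8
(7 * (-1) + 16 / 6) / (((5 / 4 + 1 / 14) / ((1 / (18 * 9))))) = -0.02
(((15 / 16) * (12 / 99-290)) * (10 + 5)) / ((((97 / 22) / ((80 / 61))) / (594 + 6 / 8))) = -69951375 / 97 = -721148.20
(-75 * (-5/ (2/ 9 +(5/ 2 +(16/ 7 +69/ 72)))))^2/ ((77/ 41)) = 209223000000/ 99462539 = 2103.54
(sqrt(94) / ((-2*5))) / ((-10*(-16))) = -sqrt(94) / 1600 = -0.01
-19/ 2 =-9.50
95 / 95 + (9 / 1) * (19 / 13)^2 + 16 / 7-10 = 14800 / 1183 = 12.51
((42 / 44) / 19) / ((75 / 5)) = 7 / 2090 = 0.00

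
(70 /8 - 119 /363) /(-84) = -1747 /17424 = -0.10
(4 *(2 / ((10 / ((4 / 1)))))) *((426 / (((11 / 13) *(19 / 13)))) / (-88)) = -143988 / 11495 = -12.53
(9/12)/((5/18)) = 27/10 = 2.70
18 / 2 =9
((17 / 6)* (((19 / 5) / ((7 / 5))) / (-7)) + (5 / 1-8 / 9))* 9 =2657 / 98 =27.11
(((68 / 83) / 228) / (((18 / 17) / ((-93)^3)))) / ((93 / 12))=-555458 / 1577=-352.22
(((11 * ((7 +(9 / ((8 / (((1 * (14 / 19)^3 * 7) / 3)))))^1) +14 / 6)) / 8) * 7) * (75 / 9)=411297425 / 493848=832.84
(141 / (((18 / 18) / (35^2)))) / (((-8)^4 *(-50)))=-6909 / 8192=-0.84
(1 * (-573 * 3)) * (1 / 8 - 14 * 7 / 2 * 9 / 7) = 864657 / 8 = 108082.12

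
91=91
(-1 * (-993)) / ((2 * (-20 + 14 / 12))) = -2979 / 113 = -26.36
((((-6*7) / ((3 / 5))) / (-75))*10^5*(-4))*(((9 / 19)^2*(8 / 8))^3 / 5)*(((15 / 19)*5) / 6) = -554.90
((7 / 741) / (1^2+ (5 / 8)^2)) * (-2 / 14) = -64 / 65949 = -0.00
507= 507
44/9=4.89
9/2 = 4.50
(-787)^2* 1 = 619369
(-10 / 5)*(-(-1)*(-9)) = 18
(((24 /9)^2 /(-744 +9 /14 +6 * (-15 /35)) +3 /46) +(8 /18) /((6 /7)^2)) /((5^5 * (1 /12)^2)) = 0.03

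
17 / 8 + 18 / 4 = 53 / 8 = 6.62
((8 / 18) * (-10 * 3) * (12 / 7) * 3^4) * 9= -116640 / 7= -16662.86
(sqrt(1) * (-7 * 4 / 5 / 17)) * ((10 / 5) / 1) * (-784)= 43904 / 85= 516.52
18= 18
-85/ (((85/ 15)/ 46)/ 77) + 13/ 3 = -159377/ 3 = -53125.67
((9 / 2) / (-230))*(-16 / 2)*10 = 36 / 23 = 1.57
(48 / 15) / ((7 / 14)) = 32 / 5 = 6.40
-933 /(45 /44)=-13684 /15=-912.27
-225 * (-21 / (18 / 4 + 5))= 9450 / 19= 497.37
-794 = -794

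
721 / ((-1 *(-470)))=721 / 470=1.53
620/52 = 11.92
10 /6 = 5 /3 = 1.67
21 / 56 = 3 / 8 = 0.38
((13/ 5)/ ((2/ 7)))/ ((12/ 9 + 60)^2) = 819/ 338560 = 0.00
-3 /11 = -0.27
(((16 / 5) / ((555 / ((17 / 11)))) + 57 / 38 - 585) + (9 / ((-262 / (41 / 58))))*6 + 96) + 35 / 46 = -2597174259187 / 5334365850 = -486.88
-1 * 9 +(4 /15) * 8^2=121 /15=8.07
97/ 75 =1.29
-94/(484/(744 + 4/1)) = -1598/11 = -145.27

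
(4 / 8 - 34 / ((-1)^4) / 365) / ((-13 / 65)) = -297 / 146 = -2.03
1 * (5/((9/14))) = 70/9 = 7.78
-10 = -10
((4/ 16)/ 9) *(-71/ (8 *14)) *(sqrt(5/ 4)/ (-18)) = 71 *sqrt(5)/ 145152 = 0.00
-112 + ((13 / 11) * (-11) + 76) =-49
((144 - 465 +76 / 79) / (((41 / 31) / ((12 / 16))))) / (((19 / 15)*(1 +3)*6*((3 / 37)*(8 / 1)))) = -144998005 / 15754496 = -9.20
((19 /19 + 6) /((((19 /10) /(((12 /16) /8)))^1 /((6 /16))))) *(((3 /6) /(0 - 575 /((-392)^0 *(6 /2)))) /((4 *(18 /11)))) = -231 /4474880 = -0.00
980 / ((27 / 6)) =1960 / 9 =217.78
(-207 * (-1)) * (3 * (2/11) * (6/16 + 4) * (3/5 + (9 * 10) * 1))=44754.34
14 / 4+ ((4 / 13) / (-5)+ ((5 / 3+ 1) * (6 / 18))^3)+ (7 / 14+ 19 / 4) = 1779931 / 189540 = 9.39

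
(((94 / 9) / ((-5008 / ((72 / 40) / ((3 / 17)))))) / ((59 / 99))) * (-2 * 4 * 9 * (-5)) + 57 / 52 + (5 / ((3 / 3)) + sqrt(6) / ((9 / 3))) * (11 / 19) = -161639983 / 18245396 + 11 * sqrt(6) / 57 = -8.39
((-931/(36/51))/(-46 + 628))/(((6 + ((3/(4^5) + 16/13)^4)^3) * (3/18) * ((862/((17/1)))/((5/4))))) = -185989838407693891208564731562840500088601806614036480/10226890793490373728782439487453707503002735779380292171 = -0.02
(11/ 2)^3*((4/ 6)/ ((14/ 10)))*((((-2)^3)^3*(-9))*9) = 3285668.57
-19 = -19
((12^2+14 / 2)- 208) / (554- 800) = 19 / 82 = 0.23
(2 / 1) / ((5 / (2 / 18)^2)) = 2 / 405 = 0.00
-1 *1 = -1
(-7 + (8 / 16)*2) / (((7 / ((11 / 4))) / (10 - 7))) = -99 / 14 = -7.07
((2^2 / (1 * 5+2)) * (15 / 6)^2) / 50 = 1 / 14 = 0.07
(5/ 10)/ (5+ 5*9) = 1/ 100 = 0.01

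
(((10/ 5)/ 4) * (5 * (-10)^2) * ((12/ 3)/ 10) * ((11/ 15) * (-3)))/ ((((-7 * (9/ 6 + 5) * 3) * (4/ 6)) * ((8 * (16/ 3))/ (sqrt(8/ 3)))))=55 * sqrt(6)/ 1456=0.09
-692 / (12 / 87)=-5017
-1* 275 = -275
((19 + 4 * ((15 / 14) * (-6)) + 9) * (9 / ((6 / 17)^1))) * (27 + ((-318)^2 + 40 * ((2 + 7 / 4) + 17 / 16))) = 41348148 / 7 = 5906878.29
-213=-213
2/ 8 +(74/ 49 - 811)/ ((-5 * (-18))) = -15425/ 1764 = -8.74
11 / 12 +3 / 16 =53 / 48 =1.10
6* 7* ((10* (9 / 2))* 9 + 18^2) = 30618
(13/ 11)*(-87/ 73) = -1131/ 803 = -1.41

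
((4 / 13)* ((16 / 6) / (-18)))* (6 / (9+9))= -0.02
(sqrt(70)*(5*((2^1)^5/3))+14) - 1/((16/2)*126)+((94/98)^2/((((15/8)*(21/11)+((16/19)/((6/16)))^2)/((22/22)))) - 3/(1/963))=-2428.68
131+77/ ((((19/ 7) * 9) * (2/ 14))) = 153.06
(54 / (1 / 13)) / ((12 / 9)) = 1053 / 2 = 526.50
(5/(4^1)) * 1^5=5/4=1.25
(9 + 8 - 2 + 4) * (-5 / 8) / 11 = -1.08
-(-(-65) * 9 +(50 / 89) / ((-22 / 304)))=-565115 / 979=-577.24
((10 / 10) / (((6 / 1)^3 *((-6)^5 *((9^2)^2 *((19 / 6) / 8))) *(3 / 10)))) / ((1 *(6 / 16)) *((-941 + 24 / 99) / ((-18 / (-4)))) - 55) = 11 / 1920218564430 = 0.00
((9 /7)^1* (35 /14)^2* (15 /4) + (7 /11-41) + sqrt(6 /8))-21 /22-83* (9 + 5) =-1445363 /1232 + sqrt(3) /2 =-1172.32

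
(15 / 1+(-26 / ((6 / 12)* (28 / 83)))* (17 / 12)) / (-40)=17083 / 3360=5.08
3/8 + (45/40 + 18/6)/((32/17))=657/256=2.57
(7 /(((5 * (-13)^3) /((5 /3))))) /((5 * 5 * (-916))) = 7 /150933900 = 0.00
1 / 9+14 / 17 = 143 / 153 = 0.93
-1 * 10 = -10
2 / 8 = 1 / 4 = 0.25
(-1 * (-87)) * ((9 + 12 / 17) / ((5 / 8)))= 22968 / 17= 1351.06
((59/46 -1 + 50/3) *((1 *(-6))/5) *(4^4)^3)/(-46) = 19620954112/2645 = 7418130.10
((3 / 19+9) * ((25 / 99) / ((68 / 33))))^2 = 1.26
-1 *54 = -54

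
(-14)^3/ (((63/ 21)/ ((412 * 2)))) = -2261056/ 3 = -753685.33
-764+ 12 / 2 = -758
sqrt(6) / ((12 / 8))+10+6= 2 *sqrt(6) / 3+16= 17.63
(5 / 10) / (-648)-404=-523585 / 1296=-404.00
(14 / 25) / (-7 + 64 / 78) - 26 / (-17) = 147368 / 102425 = 1.44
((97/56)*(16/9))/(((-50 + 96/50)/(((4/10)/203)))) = -970/7686189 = -0.00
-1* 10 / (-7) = 10 / 7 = 1.43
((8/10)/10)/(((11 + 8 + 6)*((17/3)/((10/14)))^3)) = 54/8425795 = 0.00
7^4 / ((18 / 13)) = 31213 / 18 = 1734.06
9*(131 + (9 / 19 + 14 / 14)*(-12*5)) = 7281 / 19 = 383.21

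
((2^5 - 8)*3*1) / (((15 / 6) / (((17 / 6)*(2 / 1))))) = 816 / 5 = 163.20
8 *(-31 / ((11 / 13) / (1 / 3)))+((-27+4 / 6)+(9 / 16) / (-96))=-2095715 / 16896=-124.04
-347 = -347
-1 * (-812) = 812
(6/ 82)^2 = 9/ 1681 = 0.01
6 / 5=1.20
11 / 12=0.92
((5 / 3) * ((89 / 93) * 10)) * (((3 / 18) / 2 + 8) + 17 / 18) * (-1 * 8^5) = -11847680000 / 2511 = -4718311.43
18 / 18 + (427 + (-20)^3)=-7572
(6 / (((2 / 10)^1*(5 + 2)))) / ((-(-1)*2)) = 15 / 7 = 2.14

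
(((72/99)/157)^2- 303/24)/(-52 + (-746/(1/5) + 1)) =301234917/90215537192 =0.00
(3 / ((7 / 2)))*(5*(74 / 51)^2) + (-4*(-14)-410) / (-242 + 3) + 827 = 1214792123 / 1450491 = 837.50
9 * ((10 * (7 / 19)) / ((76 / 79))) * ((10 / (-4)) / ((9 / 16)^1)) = -55300 / 361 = -153.19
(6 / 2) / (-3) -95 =-96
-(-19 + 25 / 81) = 1514 / 81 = 18.69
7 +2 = 9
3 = 3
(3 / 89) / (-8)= -0.00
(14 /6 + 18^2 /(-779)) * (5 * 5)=112025 /2337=47.94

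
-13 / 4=-3.25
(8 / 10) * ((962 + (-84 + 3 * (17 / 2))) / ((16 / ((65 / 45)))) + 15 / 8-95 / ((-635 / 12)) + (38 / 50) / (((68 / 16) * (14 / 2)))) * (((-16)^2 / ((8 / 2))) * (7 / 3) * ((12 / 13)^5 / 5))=52617080365056 / 38539499375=1365.28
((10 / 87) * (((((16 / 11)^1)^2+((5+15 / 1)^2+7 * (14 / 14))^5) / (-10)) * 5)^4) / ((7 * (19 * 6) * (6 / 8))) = 21293051674299518780284796066670466693007041404905761573035 / 114038924692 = 186717401376841095304536200000000000000000000000.00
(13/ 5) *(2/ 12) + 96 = 2893/ 30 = 96.43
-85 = -85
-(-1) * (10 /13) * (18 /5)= 36 /13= 2.77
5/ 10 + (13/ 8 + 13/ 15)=359/ 120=2.99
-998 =-998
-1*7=-7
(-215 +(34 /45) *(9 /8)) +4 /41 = -175523 /820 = -214.05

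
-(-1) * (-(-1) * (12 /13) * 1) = 12 /13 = 0.92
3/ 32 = 0.09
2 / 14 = 1 / 7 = 0.14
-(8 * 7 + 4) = -60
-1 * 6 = -6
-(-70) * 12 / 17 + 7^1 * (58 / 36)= 18571 / 306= 60.69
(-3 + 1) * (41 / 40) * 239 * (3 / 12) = -9799 / 80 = -122.49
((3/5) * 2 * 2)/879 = 4/1465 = 0.00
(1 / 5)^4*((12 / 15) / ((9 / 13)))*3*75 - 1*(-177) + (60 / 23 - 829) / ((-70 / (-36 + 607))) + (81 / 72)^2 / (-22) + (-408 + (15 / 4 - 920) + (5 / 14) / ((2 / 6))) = 5595.17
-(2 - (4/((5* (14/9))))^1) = -52/35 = -1.49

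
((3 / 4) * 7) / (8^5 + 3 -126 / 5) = 105 / 654916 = 0.00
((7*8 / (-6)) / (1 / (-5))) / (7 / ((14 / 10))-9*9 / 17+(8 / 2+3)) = 2380 / 369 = 6.45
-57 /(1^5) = -57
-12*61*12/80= -549/5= -109.80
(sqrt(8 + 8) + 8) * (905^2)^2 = 8049623407500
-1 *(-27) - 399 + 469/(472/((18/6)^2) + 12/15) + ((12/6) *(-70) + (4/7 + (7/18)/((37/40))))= -2804823605/5585076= -502.20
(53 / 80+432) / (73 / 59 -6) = -2042167 / 22480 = -90.84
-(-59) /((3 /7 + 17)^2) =2891 /14884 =0.19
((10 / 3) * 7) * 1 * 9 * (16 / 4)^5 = 215040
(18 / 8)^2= 81 / 16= 5.06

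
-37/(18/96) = -592/3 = -197.33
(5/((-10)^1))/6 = -1/12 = -0.08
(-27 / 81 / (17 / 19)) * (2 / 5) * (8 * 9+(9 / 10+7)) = -893 / 75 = -11.91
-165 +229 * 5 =980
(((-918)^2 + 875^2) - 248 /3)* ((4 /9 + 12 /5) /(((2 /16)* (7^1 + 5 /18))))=9881188352 /1965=5028594.58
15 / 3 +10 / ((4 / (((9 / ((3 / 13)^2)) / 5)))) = 179 / 2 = 89.50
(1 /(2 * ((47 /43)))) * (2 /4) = 43 /188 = 0.23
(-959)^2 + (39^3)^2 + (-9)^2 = 3519663523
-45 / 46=-0.98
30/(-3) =-10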